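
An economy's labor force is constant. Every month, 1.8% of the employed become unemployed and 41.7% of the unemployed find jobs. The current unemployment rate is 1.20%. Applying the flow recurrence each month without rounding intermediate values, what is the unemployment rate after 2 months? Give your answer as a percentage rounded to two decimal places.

Unemployment rate after two months ≈ 3.20%.

With a fixed labor force, u_{t+1} = u_t + s·(1−u_t) − f·u_t = u_t·(1−s−f) + s.
Here 1−s−f = 0.565 and s = 0.018.
u_1 = 0.012000 × 0.565 + 0.018 = 0.024780.
u_2 = 0.024780 × 0.565 + 0.018 = 0.032001.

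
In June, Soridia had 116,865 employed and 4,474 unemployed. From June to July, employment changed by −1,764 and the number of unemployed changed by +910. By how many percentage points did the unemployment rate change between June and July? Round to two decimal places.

The unemployment rate changed by +0.78 percentage points.

June: labor force = 116,865 + 4,474 = 121,339; u = 4,474/121,339 = 3.69%.
July: labor force = 115,101 + 5,384 = 120,485; u = 5,384/120,485 = 4.47%.
Change = 4.47% − 3.69% = +0.78 pp.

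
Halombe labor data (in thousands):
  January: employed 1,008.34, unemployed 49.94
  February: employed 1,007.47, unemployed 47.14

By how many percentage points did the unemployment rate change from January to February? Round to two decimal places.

The unemployment rate changed by −0.25 percentage points.

January: labor force = 1,008.34 + 49.94 = 1,058.28; u = 49.94/1,058.28 = 4.72%.
February: labor force = 1,007.47 + 47.14 = 1,054.61; u = 47.14/1,054.61 = 4.47%.
Change = 4.47% − 4.72% = −0.25 pp.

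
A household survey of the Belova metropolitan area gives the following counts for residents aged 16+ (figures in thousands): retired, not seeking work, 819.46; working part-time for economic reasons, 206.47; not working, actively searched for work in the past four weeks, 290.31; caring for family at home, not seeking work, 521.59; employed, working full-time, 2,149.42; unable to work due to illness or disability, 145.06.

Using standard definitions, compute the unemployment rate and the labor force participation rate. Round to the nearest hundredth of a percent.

Unemployment rate ≈ 10.97%; labor force participation rate ≈ 64.04%.

Employed = 206.47 + 2,149.42 = 2,355.89 thousand (anyone who worked, including part-time for economic reasons, counts as employed).
Unemployed = 290.31 thousand.
Labor force = 2,355.89 + 290.31 = 2,646.20 thousand.
Not in labor force = 819.46 + 521.59 + 145.06 = 1,486.11 thousand (those not working and not actively searching are outside the labor force).
Civilian working-age population = 2,646.20 + 1,486.11 = 4,132.31 thousand.
Unemployment rate = 290.31 / 2,646.20 = 10.97%.
Labor force participation rate = 2,646.20 / 4,132.31 = 64.04%.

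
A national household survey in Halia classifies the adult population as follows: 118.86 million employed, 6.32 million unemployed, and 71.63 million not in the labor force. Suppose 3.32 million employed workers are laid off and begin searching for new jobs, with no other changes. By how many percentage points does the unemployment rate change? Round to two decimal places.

Initially, labor force = 118.86 + 6.32 = 125.18 million, so u = 6.32/125.18 = 5.05%.
After the change, employed falls and unemployed rises by 3.32; labor force unchanged → E = 115.54, U = 9.64, labor force = 125.18 million.
New unemployment rate = 9.64 / 125.18 = 7.70%.
Change = 7.70% − 5.05% = +2.65 percentage points.

The unemployment rate changes by +2.65 percentage points.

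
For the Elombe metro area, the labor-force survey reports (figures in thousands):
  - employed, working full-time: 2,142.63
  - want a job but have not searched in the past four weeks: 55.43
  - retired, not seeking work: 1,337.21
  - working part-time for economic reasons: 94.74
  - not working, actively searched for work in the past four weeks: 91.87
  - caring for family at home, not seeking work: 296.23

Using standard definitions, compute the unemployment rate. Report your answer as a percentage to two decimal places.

Unemployment rate ≈ 3.94%.

Employed = 2,142.63 + 94.74 = 2,237.37 thousand (anyone who worked, including part-time for economic reasons, counts as employed).
Unemployed = 91.87 thousand.
Labor force = 2,237.37 + 91.87 = 2,329.24 thousand.
Unemployment rate = 91.87 / 2,329.24 = 3.94%.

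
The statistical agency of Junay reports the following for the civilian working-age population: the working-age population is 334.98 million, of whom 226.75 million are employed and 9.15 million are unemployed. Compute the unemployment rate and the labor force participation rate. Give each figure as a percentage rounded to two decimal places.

Unemployment rate ≈ 3.88%; labor force participation rate ≈ 70.42%.

Labor force = employed + unemployed = 226.75 + 9.15 = 235.90 million.
Unemployment rate = 9.15 / 235.90 = 3.88%.
Labor force participation rate = 235.90 / 334.98 = 70.42%.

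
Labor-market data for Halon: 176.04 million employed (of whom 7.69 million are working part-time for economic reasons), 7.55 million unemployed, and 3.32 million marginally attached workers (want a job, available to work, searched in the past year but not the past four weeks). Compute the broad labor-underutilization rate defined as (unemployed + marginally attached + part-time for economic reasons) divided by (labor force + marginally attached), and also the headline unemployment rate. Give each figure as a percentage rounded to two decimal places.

Labor force = 176.04 + 7.55 = 183.59 million.
Numerator = 7.55 + 3.32 + 7.69 = 18.56 million.
Denominator = 183.59 + 3.32 = 186.91 million.
Broad rate = 18.56 / 186.91 = 9.93%.
Headline unemployment rate = 7.55 / 183.59 = 4.11%.

Broad underutilization rate ≈ 9.93%; headline unemployment rate ≈ 4.11%.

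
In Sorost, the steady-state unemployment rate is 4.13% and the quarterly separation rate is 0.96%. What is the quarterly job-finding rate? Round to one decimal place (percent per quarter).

Job-finding rate ≈ 22.3% per quarter.

From u* = s/(s+f): f = s·(1−u)/u.
f = 0.96 × (1 − 0.0413) / 0.0413 = 0.9204 / 0.0413 ≈ 22.3% per quarter.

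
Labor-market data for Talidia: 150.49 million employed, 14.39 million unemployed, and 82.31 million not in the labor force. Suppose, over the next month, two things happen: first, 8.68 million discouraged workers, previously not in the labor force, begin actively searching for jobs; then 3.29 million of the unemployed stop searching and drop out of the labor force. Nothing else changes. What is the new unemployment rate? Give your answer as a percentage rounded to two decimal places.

New unemployment rate ≈ 11.62%.

Initially, labor force = 150.49 + 14.39 = 164.88 million, so u = 14.39/164.88 = 8.73%.
After the first change, unemployed and labor force both rise by 8.68 → E = 150.49, U = 23.07, labor force = 173.56 million.
After the second change, unemployed and labor force both fall by 3.29 → E = 150.49, U = 19.78, labor force = 170.27 million.
New unemployment rate = 19.78 / 170.27 = 11.62%.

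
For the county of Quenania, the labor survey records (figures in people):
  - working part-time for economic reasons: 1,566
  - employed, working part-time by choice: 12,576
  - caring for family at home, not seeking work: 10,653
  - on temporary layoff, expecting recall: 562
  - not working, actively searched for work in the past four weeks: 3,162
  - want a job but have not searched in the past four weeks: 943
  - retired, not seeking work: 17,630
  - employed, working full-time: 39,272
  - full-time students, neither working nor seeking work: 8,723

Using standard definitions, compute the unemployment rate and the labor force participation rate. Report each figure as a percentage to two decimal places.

Unemployment rate ≈ 6.52%; labor force participation rate ≈ 60.09%.

Employed = 1,566 + 12,576 + 39,272 = 53,414 (anyone who worked, including part-time for economic reasons, counts as employed).
Unemployed = 562 + 3,162 = 3,724 (jobless and actively searching, or on temporary layoff).
Labor force = 53,414 + 3,724 = 57,138.
Not in labor force = 10,653 + 943 + 17,630 + 8,723 = 37,949 (those not working and not actively searching are outside the labor force — including those who want a job but have given up searching).
Civilian working-age population = 57,138 + 37,949 = 95,087.
Unemployment rate = 3,724 / 57,138 = 6.52%.
Labor force participation rate = 57,138 / 95,087 = 60.09%.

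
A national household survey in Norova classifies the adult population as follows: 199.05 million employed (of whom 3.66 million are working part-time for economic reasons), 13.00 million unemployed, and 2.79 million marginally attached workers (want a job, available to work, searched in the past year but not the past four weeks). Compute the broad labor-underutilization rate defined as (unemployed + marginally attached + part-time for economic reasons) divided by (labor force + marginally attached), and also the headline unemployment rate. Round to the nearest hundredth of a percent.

Labor force = 199.05 + 13.00 = 212.05 million.
Numerator = 13.00 + 2.79 + 3.66 = 19.45 million.
Denominator = 212.05 + 2.79 = 214.84 million.
Broad rate = 19.45 / 214.84 = 9.05%.
Headline unemployment rate = 13.00 / 212.05 = 6.13%.

Broad underutilization rate ≈ 9.05%; headline unemployment rate ≈ 6.13%.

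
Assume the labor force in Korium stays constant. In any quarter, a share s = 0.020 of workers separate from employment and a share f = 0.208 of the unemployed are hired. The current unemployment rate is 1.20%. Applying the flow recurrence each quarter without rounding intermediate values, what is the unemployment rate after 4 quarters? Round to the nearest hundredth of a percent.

With a fixed labor force, u_{t+1} = u_t + s·(1−u_t) − f·u_t = u_t·(1−s−f) + s.
Here 1−s−f = 0.772 and s = 0.020.
u_1 = 0.012000 × 0.772 + 0.020 = 0.029264.
u_2 = 0.029264 × 0.772 + 0.020 = 0.042592.
u_3 = 0.042592 × 0.772 + 0.020 = 0.052881.
u_4 = 0.052881 × 0.772 + 0.020 = 0.060824.

Unemployment rate after four quarters ≈ 6.08%.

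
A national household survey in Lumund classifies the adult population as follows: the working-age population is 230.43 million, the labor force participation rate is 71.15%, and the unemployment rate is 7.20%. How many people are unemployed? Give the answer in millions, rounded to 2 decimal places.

Labor force = 0.7115 × 230.43 = 163.95 million.
Unemployed = 0.0720 × 163.95 ≈ 11.80 million.

About 11.80 million are unemployed.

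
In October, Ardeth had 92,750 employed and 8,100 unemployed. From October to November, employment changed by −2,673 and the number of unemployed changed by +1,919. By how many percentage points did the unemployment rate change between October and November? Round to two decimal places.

October: labor force = 92,750 + 8,100 = 100,850; u = 8,100/100,850 = 8.03%.
November: labor force = 90,077 + 10,019 = 100,096; u = 10,019/100,096 = 10.01%.
Change = 10.01% − 8.03% = +1.98 pp.

The unemployment rate changed by +1.98 percentage points.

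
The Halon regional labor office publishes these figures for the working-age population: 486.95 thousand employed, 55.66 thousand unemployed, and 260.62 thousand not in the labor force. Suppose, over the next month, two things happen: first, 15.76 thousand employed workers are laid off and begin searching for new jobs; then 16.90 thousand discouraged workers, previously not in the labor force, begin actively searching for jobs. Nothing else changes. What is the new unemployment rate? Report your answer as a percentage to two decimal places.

Initially, labor force = 486.95 + 55.66 = 542.61 thousand, so u = 55.66/542.61 = 10.26%.
After the first change, employed falls and unemployed rises by 15.76; labor force unchanged → E = 471.19, U = 71.42, labor force = 542.61 thousand.
After the second change, unemployed and labor force both rise by 16.90 → E = 471.19, U = 88.32, labor force = 559.51 thousand.
New unemployment rate = 88.32 / 559.51 = 15.79%.

New unemployment rate ≈ 15.79%.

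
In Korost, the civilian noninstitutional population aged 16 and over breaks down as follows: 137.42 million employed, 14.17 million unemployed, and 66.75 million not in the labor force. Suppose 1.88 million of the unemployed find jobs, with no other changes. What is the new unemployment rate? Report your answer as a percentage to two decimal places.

Initially, labor force = 137.42 + 14.17 = 151.59 million, so u = 14.17/151.59 = 9.35%.
After the change, unemployed falls and employed rises by 1.88; labor force unchanged → E = 139.30, U = 12.29, labor force = 151.59 million.
New unemployment rate = 12.29 / 151.59 = 8.11%.

New unemployment rate ≈ 8.11%.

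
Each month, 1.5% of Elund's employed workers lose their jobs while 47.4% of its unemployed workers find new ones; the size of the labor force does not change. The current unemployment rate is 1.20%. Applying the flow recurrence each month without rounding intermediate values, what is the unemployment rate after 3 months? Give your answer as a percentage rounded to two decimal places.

With a fixed labor force, u_{t+1} = u_t + s·(1−u_t) − f·u_t = u_t·(1−s−f) + s.
Here 1−s−f = 0.511 and s = 0.015.
u_1 = 0.012000 × 0.511 + 0.015 = 0.021132.
u_2 = 0.021132 × 0.511 + 0.015 = 0.025798.
u_3 = 0.025798 × 0.511 + 0.015 = 0.028183.

Unemployment rate after three months ≈ 2.82%.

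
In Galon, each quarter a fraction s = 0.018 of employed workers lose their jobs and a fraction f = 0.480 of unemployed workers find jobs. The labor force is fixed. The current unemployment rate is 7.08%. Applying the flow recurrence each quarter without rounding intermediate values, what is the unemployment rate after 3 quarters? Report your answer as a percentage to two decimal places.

With a fixed labor force, u_{t+1} = u_t + s·(1−u_t) − f·u_t = u_t·(1−s−f) + s.
Here 1−s−f = 0.502 and s = 0.018.
u_1 = 0.070800 × 0.502 + 0.018 = 0.053542.
u_2 = 0.053542 × 0.502 + 0.018 = 0.044878.
u_3 = 0.044878 × 0.502 + 0.018 = 0.040529.

Unemployment rate after three quarters ≈ 4.05%.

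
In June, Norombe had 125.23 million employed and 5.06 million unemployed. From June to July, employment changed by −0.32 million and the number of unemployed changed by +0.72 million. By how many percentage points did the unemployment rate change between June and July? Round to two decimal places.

The unemployment rate changed by +0.54 percentage points.

June: labor force = 125.23 + 5.06 = 130.29; u = 5.06/130.29 = 3.88%.
July: labor force = 124.91 + 5.78 = 130.69; u = 5.78/130.69 = 4.42%.
Change = 4.42% − 3.88% = +0.54 pp.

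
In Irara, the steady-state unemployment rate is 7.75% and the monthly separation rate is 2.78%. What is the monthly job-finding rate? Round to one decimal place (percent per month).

From u* = s/(s+f): f = s·(1−u)/u.
f = 2.78 × (1 − 0.0775) / 0.0775 = 2.5645 / 0.0775 ≈ 33.1% per month.

Job-finding rate ≈ 33.1% per month.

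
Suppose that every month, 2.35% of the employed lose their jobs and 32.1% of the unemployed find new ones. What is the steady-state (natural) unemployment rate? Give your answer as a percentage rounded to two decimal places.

At steady state the flows balance: s·E = f·U, so U/(E+U) = s/(s+f).
u* = 2.35 / (2.35 + 32.1) = 2.35 / 34.45 = 6.82%.

Steady-state unemployment rate ≈ 6.82%.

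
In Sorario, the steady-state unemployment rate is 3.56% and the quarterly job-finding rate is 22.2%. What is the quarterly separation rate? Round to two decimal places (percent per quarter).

Separation rate ≈ 0.82% per quarter.

From u* = s/(s+f): s = u·f/(1−u).
s = 0.0356 × 22.2 / (1 − 0.0356) = 0.7903 / 0.9644 ≈ 0.82% per quarter.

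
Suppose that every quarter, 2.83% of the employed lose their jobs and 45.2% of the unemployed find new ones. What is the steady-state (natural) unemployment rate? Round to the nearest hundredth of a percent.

Steady-state unemployment rate ≈ 5.89%.

At steady state the flows balance: s·E = f·U, so U/(E+U) = s/(s+f).
u* = 2.83 / (2.83 + 45.2) = 2.83 / 48.03 = 5.89%.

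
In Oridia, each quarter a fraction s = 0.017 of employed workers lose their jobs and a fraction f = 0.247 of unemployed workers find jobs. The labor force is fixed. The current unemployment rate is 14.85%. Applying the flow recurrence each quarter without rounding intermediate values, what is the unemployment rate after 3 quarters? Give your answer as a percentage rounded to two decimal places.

With a fixed labor force, u_{t+1} = u_t + s·(1−u_t) − f·u_t = u_t·(1−s−f) + s.
Here 1−s−f = 0.736 and s = 0.017.
u_1 = 0.148500 × 0.736 + 0.017 = 0.126296.
u_2 = 0.126296 × 0.736 + 0.017 = 0.109954.
u_3 = 0.109954 × 0.736 + 0.017 = 0.097926.

Unemployment rate after three quarters ≈ 9.79%.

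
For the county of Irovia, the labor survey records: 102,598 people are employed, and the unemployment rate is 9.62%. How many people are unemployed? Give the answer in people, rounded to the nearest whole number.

About 10,920 are unemployed.

Let U be the number unemployed. The labor force is E + U, and U/(E+U) = 0.0962.
So U = 0.0962 × 102,598 / (1 − 0.0962) = 9869.93 / 0.9038 ≈ 10,920.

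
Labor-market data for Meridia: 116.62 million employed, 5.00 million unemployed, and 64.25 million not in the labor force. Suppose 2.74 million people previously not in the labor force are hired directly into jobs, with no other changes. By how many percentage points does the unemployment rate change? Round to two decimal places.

The unemployment rate changes by −0.09 percentage points.

Initially, labor force = 116.62 + 5.00 = 121.62 million, so u = 5.00/121.62 = 4.11%.
After the change, employed and labor force both rise by 2.74; unemployed unchanged → E = 119.36, U = 5.00, labor force = 124.36 million.
New unemployment rate = 5.00 / 124.36 = 4.02%.
Change = 4.02% − 4.11% = −0.09 percentage points.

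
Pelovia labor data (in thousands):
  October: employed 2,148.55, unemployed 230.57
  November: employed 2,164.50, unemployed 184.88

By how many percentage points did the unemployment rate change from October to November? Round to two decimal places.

October: labor force = 2,148.55 + 230.57 = 2,379.12; u = 230.57/2,379.12 = 9.69%.
November: labor force = 2,164.50 + 184.88 = 2,349.38; u = 184.88/2,349.38 = 7.87%.
Change = 7.87% − 9.69% = −1.82 pp.

The unemployment rate changed by −1.82 percentage points.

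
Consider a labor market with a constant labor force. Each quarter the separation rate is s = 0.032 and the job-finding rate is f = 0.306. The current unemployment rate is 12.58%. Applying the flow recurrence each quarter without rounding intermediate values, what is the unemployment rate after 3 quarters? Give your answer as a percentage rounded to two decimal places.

Unemployment rate after three quarters ≈ 10.37%.

With a fixed labor force, u_{t+1} = u_t + s·(1−u_t) − f·u_t = u_t·(1−s−f) + s.
Here 1−s−f = 0.662 and s = 0.032.
u_1 = 0.125800 × 0.662 + 0.032 = 0.115280.
u_2 = 0.115280 × 0.662 + 0.032 = 0.108315.
u_3 = 0.108315 × 0.662 + 0.032 = 0.103705.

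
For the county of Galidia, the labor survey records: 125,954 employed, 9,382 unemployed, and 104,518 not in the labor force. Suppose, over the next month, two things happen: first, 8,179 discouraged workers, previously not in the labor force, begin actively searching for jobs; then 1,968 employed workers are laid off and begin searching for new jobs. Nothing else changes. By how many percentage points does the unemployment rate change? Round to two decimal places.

The unemployment rate changes by +6.68 percentage points.

Initially, labor force = 125,954 + 9,382 = 135,336, so u = 9,382/135,336 = 6.93%.
After the first change, unemployed and labor force both rise by 8,179 → E = 125,954, U = 17,561, labor force = 143,515.
After the second change, employed falls and unemployed rises by 1,968; labor force unchanged → E = 123,986, U = 19,529, labor force = 143,515.
New unemployment rate = 19,529 / 143,515 = 13.61%.
Change = 13.61% − 6.93% = +6.68 percentage points.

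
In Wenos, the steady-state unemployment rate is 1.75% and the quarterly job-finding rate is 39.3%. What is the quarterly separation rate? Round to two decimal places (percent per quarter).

From u* = s/(s+f): s = u·f/(1−u).
s = 0.0175 × 39.3 / (1 − 0.0175) = 0.6877 / 0.9825 ≈ 0.70% per quarter.

Separation rate ≈ 0.70% per quarter.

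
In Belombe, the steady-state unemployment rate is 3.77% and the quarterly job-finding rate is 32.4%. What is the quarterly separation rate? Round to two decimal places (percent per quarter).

Separation rate ≈ 1.27% per quarter.

From u* = s/(s+f): s = u·f/(1−u).
s = 0.0377 × 32.4 / (1 − 0.0377) = 1.2215 / 0.9623 ≈ 1.27% per quarter.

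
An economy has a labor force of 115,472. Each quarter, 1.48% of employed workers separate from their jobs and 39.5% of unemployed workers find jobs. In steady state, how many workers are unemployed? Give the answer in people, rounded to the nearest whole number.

About 4,170 are unemployed in steady state.

Steady-state unemployment rate u* = s/(s+f) = 1.48/(1.48+39.5) = 0.036115.
Unemployed = u* × labor force = 0.036115 × 115,472 ≈ 4,170.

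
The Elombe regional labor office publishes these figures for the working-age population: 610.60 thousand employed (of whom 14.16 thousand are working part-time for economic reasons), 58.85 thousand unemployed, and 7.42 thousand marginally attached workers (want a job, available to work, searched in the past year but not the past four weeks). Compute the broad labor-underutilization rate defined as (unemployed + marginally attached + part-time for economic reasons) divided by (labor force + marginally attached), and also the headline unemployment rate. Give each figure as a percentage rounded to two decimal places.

Labor force = 610.60 + 58.85 = 669.45 thousand.
Numerator = 58.85 + 7.42 + 14.16 = 80.43 thousand.
Denominator = 669.45 + 7.42 = 676.87 thousand.
Broad rate = 80.43 / 676.87 = 11.88%.
Headline unemployment rate = 58.85 / 669.45 = 8.79%.

Broad underutilization rate ≈ 11.88%; headline unemployment rate ≈ 8.79%.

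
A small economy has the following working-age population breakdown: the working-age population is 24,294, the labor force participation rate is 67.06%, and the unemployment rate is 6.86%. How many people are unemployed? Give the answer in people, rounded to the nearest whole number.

About 1,118 are unemployed.

Labor force = 0.6706 × 24,294 = 16,292.
Unemployed = 0.0686 × 16,292 ≈ 1,118.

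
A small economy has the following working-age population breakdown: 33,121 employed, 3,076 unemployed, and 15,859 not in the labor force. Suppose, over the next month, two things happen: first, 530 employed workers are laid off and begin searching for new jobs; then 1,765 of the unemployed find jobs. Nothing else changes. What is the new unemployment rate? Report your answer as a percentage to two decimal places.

New unemployment rate ≈ 5.09%.

Initially, labor force = 33,121 + 3,076 = 36,197, so u = 3,076/36,197 = 8.50%.
After the first change, employed falls and unemployed rises by 530; labor force unchanged → E = 32,591, U = 3,606, labor force = 36,197.
After the second change, unemployed falls and employed rises by 1,765; labor force unchanged → E = 34,356, U = 1,841, labor force = 36,197.
New unemployment rate = 1,841 / 36,197 = 5.09%.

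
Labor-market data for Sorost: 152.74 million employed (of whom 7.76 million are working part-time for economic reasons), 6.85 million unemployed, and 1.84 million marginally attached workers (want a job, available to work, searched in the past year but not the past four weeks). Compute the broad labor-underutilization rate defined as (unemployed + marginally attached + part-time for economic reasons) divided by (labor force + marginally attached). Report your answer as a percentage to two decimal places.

Labor force = 152.74 + 6.85 = 159.59 million.
Numerator = 6.85 + 1.84 + 7.76 = 16.45 million.
Denominator = 159.59 + 1.84 = 161.43 million.
Broad rate = 16.45 / 161.43 = 10.19%.

Broad underutilization rate ≈ 10.19%.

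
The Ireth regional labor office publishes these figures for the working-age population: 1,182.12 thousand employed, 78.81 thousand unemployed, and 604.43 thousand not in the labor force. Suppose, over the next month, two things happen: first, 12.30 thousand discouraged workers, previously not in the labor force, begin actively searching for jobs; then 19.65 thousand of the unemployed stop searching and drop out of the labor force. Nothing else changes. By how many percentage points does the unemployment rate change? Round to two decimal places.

Initially, labor force = 1,182.12 + 78.81 = 1,260.93 thousand, so u = 78.81/1,260.93 = 6.25%.
After the first change, unemployed and labor force both rise by 12.30 → E = 1,182.12, U = 91.11, labor force = 1,273.23 thousand.
After the second change, unemployed and labor force both fall by 19.65 → E = 1,182.12, U = 71.46, labor force = 1,253.58 thousand.
New unemployment rate = 71.46 / 1,253.58 = 5.70%.
Change = 5.70% − 6.25% = −0.55 percentage points.

The unemployment rate changes by −0.55 percentage points.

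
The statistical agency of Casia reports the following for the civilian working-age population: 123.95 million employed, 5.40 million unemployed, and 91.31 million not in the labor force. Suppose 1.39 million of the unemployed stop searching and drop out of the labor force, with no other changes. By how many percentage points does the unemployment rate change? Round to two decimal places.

The unemployment rate changes by −1.04 percentage points.

Initially, labor force = 123.95 + 5.40 = 129.35 million, so u = 5.40/129.35 = 4.17%.
After the change, unemployed and labor force both fall by 1.39 → E = 123.95, U = 4.01, labor force = 127.96 million.
New unemployment rate = 4.01 / 127.96 = 3.13%.
Change = 3.13% − 4.17% = −1.04 percentage points.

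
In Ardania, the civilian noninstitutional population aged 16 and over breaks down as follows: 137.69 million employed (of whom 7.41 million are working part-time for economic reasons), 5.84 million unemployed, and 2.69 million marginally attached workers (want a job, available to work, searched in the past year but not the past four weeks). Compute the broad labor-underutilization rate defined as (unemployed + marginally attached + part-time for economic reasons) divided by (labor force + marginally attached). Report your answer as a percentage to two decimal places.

Broad underutilization rate ≈ 10.90%.

Labor force = 137.69 + 5.84 = 143.53 million.
Numerator = 5.84 + 2.69 + 7.41 = 15.94 million.
Denominator = 143.53 + 2.69 = 146.22 million.
Broad rate = 15.94 / 146.22 = 10.90%.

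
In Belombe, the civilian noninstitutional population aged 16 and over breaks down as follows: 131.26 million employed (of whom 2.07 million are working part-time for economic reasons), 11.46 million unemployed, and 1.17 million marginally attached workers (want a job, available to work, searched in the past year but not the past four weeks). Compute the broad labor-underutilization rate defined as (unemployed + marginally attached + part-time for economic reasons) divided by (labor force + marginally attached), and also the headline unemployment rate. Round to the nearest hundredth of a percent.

Broad underutilization rate ≈ 10.22%; headline unemployment rate ≈ 8.03%.

Labor force = 131.26 + 11.46 = 142.72 million.
Numerator = 11.46 + 1.17 + 2.07 = 14.70 million.
Denominator = 142.72 + 1.17 = 143.89 million.
Broad rate = 14.70 / 143.89 = 10.22%.
Headline unemployment rate = 11.46 / 142.72 = 8.03%.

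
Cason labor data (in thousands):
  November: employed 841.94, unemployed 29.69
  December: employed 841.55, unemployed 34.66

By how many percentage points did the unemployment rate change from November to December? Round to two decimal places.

The unemployment rate changed by +0.55 percentage points.

November: labor force = 841.94 + 29.69 = 871.63; u = 29.69/871.63 = 3.41%.
December: labor force = 841.55 + 34.66 = 876.21; u = 34.66/876.21 = 3.96%.
Change = 3.96% − 3.41% = +0.55 pp.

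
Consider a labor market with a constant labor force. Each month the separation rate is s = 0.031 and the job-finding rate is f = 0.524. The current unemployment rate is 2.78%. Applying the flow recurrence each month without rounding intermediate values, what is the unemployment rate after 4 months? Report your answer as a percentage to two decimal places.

Unemployment rate after four months ≈ 5.48%.

With a fixed labor force, u_{t+1} = u_t + s·(1−u_t) − f·u_t = u_t·(1−s−f) + s.
Here 1−s−f = 0.445 and s = 0.031.
u_1 = 0.027800 × 0.445 + 0.031 = 0.043371.
u_2 = 0.043371 × 0.445 + 0.031 = 0.050300.
u_3 = 0.050300 × 0.445 + 0.031 = 0.053384.
u_4 = 0.053384 × 0.445 + 0.031 = 0.054756.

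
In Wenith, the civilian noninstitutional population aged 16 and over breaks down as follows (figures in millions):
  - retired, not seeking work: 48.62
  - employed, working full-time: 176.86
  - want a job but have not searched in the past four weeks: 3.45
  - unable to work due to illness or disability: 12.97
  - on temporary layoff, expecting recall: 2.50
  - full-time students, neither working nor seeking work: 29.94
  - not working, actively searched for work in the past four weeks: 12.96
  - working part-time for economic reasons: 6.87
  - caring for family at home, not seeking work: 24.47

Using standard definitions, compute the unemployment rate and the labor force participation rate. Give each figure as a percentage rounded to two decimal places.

Employed = 176.86 + 6.87 = 183.73 million (anyone who worked, including part-time for economic reasons, counts as employed).
Unemployed = 2.50 + 12.96 = 15.46 million (jobless and actively searching, or on temporary layoff).
Labor force = 183.73 + 15.46 = 199.19 million.
Not in labor force = 48.62 + 3.45 + 12.97 + 29.94 + 24.47 = 119.45 million (those not working and not actively searching are outside the labor force — including those who want a job but have given up searching).
Civilian working-age population = 199.19 + 119.45 = 318.64 million.
Unemployment rate = 15.46 / 199.19 = 7.76%.
Labor force participation rate = 199.19 / 318.64 = 62.51%.

Unemployment rate ≈ 7.76%; labor force participation rate ≈ 62.51%.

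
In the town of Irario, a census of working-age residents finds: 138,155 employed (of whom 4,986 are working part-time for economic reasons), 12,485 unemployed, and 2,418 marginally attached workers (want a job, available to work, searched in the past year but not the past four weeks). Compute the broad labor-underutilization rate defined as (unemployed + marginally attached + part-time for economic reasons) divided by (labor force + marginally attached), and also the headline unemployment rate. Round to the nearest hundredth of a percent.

Broad underutilization rate ≈ 12.99%; headline unemployment rate ≈ 8.29%.

Labor force = 138,155 + 12,485 = 150,640.
Numerator = 12,485 + 2,418 + 4,986 = 19,889.
Denominator = 150,640 + 2,418 = 153,058.
Broad rate = 19,889 / 153,058 = 12.99%.
Headline unemployment rate = 12,485 / 150,640 = 8.29%.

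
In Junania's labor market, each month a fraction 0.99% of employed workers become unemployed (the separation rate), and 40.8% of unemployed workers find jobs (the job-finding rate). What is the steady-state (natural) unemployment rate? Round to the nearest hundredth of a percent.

At steady state the flows balance: s·E = f·U, so U/(E+U) = s/(s+f).
u* = 0.99 / (0.99 + 40.8) = 0.99 / 41.79 = 2.37%.

Steady-state unemployment rate ≈ 2.37%.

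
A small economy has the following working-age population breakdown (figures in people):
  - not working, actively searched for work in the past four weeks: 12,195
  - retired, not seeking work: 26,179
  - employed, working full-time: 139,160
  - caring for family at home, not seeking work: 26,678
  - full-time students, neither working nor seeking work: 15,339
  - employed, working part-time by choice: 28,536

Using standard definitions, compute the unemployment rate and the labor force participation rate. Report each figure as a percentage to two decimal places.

Unemployment rate ≈ 6.78%; labor force participation rate ≈ 72.51%.

Employed = 139,160 + 28,536 = 167,696.
Unemployed = 12,195.
Labor force = 167,696 + 12,195 = 179,891.
Not in labor force = 26,179 + 26,678 + 15,339 = 68,196 (those not working and not actively searching are outside the labor force).
Civilian working-age population = 179,891 + 68,196 = 248,087.
Unemployment rate = 12,195 / 179,891 = 6.78%.
Labor force participation rate = 179,891 / 248,087 = 72.51%.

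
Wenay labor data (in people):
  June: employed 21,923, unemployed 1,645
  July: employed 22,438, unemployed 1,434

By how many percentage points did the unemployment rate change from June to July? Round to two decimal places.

The unemployment rate changed by −0.97 percentage points.

June: labor force = 21,923 + 1,645 = 23,568; u = 1,645/23,568 = 6.98%.
July: labor force = 22,438 + 1,434 = 23,872; u = 1,434/23,872 = 6.01%.
Change = 6.01% − 6.98% = −0.97 pp.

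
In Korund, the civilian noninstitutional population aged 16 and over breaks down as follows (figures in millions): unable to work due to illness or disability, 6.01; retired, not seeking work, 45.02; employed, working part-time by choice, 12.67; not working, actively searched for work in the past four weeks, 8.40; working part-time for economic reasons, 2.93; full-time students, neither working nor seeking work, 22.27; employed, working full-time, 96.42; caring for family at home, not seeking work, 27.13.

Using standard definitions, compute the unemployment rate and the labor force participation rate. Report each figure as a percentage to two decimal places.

Employed = 12.67 + 2.93 + 96.42 = 112.02 million (anyone who worked, including part-time for economic reasons, counts as employed).
Unemployed = 8.40 million.
Labor force = 112.02 + 8.40 = 120.42 million.
Not in labor force = 6.01 + 45.02 + 22.27 + 27.13 = 100.43 million (those not working and not actively searching are outside the labor force).
Civilian working-age population = 120.42 + 100.43 = 220.85 million.
Unemployment rate = 8.40 / 120.42 = 6.98%.
Labor force participation rate = 120.42 / 220.85 = 54.53%.

Unemployment rate ≈ 6.98%; labor force participation rate ≈ 54.53%.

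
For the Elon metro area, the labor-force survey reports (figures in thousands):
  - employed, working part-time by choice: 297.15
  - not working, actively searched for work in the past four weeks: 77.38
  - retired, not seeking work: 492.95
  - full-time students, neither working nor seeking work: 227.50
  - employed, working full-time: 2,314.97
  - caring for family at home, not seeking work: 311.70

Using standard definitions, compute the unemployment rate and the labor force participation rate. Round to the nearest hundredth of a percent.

Unemployment rate ≈ 2.88%; labor force participation rate ≈ 72.27%.

Employed = 297.15 + 2,314.97 = 2,612.12 thousand.
Unemployed = 77.38 thousand.
Labor force = 2,612.12 + 77.38 = 2,689.50 thousand.
Not in labor force = 492.95 + 227.50 + 311.70 = 1,032.15 thousand (those not working and not actively searching are outside the labor force).
Civilian working-age population = 2,689.50 + 1,032.15 = 3,721.65 thousand.
Unemployment rate = 77.38 / 2,689.50 = 2.88%.
Labor force participation rate = 2,689.50 / 3,721.65 = 72.27%.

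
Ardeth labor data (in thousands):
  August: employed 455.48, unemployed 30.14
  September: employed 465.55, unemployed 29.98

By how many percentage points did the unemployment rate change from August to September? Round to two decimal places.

The unemployment rate changed by −0.16 percentage points.

August: labor force = 455.48 + 30.14 = 485.62; u = 30.14/485.62 = 6.21%.
September: labor force = 465.55 + 29.98 = 495.53; u = 29.98/495.53 = 6.05%.
Change = 6.05% − 6.21% = −0.16 pp.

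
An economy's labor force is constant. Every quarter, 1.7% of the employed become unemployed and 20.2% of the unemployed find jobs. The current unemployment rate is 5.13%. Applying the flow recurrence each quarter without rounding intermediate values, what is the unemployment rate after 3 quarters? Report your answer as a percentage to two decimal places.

With a fixed labor force, u_{t+1} = u_t + s·(1−u_t) − f·u_t = u_t·(1−s−f) + s.
Here 1−s−f = 0.781 and s = 0.017.
u_1 = 0.051300 × 0.781 + 0.017 = 0.057065.
u_2 = 0.057065 × 0.781 + 0.017 = 0.061568.
u_3 = 0.061568 × 0.781 + 0.017 = 0.065085.

Unemployment rate after three quarters ≈ 6.51%.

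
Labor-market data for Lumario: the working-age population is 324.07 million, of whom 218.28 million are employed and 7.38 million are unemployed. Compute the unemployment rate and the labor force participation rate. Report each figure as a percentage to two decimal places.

Unemployment rate ≈ 3.27%; labor force participation rate ≈ 69.63%.

Labor force = employed + unemployed = 218.28 + 7.38 = 225.66 million.
Unemployment rate = 7.38 / 225.66 = 3.27%.
Labor force participation rate = 225.66 / 324.07 = 69.63%.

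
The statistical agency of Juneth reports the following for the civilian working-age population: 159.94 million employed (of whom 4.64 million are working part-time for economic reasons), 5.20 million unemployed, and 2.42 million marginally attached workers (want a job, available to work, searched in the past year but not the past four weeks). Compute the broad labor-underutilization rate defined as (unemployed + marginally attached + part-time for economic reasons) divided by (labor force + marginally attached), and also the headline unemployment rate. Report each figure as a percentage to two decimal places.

Labor force = 159.94 + 5.20 = 165.14 million.
Numerator = 5.20 + 2.42 + 4.64 = 12.26 million.
Denominator = 165.14 + 2.42 = 167.56 million.
Broad rate = 12.26 / 167.56 = 7.32%.
Headline unemployment rate = 5.20 / 165.14 = 3.15%.

Broad underutilization rate ≈ 7.32%; headline unemployment rate ≈ 3.15%.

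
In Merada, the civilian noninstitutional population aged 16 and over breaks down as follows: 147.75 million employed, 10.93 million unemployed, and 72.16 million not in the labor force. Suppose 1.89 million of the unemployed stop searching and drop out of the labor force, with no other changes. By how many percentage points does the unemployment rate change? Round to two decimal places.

Initially, labor force = 147.75 + 10.93 = 158.68 million, so u = 10.93/158.68 = 6.89%.
After the change, unemployed and labor force both fall by 1.89 → E = 147.75, U = 9.04, labor force = 156.79 million.
New unemployment rate = 9.04 / 156.79 = 5.77%.
Change = 5.77% − 6.89% = −1.12 percentage points.

The unemployment rate changes by −1.12 percentage points.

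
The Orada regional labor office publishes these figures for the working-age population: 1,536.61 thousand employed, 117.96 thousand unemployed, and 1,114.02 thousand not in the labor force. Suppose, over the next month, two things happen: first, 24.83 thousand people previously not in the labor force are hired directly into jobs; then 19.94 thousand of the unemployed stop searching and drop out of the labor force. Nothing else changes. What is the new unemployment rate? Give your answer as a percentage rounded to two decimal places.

New unemployment rate ≈ 5.91%.

Initially, labor force = 1,536.61 + 117.96 = 1,654.57 thousand, so u = 117.96/1,654.57 = 7.13%.
After the first change, employed and labor force both rise by 24.83; unemployed unchanged → E = 1,561.44, U = 117.96, labor force = 1,679.40 thousand.
After the second change, unemployed and labor force both fall by 19.94 → E = 1,561.44, U = 98.02, labor force = 1,659.46 thousand.
New unemployment rate = 98.02 / 1,659.46 = 5.91%.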